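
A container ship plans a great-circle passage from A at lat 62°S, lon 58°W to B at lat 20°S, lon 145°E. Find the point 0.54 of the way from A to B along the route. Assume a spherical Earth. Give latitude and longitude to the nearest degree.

≈ lat 63°S, lon 161°E

The haversine formula gives a central angle δ ≈ 1.675 rad (96.0°) between the endpoints.
Interpolate at f = 0.54 with slerp weights a = sin((1−f)δ)/sin δ ≈ 0.700, b = sin(fδ)/sin δ ≈ 0.790.
p = a·p₁ + b·p₂ ≈ (-0.434, 0.147, -0.889); φ = arcsin(p_z) ≈ -62.71°, λ = atan2(p_y, p_x) ≈ 161.27°.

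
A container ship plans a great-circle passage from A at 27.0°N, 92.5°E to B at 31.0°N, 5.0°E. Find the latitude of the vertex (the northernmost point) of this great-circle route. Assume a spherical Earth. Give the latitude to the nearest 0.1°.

≈ 37.6°N

The great circle lies in the plane with unit normal n̂ = (p₁ × p₂)/|p₁ × p₂|.
Here n̂_z ≈ -0.792; the vertex latitude is φ_max = arccos|n̂_z| ≈ 37.6°.
Check via Clairaut: cos φ_max = |cos φ₁| · sin C = cos(27.0°)·sin(62.7°) ≈ 0.792, again giving ≈ 37.6°.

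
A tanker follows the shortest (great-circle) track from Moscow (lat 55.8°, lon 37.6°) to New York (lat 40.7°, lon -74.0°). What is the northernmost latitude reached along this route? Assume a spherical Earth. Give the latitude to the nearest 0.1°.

≈ 64.6°

The great circle lies in the plane with unit normal n̂ = (p₁ × p₂)/|p₁ × p₂|.
Here n̂_z ≈ -0.429; the vertex latitude is φ_max = arccos|n̂_z| ≈ 64.6°.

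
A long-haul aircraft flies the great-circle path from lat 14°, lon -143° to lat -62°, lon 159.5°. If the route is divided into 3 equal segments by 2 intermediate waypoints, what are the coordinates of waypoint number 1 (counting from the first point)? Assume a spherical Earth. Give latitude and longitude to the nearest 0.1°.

From cos δ = sin φ₁ sin φ₂ + cos φ₁ cos φ₂ cos Δλ, the central angle is δ ≈ 1.540 rad (88.2°).
Interpolate at f = 1/3 with slerp weights a = sin((1−f)δ)/sin δ ≈ 0.856, b = sin(fδ)/sin δ ≈ 0.491.
p = a·p₁ + b·p₂ ≈ (-0.879, -0.419, -0.227); φ = arcsin(p_z) ≈ -13.10°, λ = atan2(p_y, p_x) ≈ -154.52°.

≈ lat -13.1°, lon -154.5°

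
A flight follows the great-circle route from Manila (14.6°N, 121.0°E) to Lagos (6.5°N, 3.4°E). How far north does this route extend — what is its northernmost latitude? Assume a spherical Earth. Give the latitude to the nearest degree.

The great circle lies in the plane with unit normal n̂ = (p₁ × p₂)/|p₁ × p₂|.
Here n̂_z ≈ -0.937; the vertex latitude is φ_max = arccos|n̂_z| ≈ 20.4°.
Check via Clairaut: cos φ_max = |cos φ₁| · sin C = cos(14.6°)·sin(75.6°) ≈ 0.937, again giving ≈ 20.4°.

≈ 20°N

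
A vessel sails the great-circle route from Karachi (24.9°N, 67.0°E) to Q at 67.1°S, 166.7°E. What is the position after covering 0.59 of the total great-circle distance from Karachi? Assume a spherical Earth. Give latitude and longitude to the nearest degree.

The haversine formula gives a central angle δ ≈ 2.035 rad (116.6°) between the endpoints.
Interpolate at f = 0.59 with slerp weights a = sin((1−f)δ)/sin δ ≈ 0.828, b = sin(fδ)/sin δ ≈ 1.042.
p = a·p₁ + b·p₂ ≈ (-0.101, 0.785, -0.611); φ = arcsin(p_z) ≈ -37.69°, λ = atan2(p_y, p_x) ≈ 97.35°.

≈ 38°S, 97°E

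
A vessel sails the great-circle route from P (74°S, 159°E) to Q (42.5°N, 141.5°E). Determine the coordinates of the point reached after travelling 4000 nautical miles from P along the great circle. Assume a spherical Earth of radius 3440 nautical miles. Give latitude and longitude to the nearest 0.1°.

From cos δ = sin φ₁ sin φ₂ + cos φ₁ cos φ₂ cos Δλ, the central angle is δ ≈ 2.044 rad (117.1°). The total great-circle distance is δ·R ≈ 2.044 × 3440 ≈ 7031 nmi, so the target fraction is f = 4000/7031 ≈ 0.569.
Interpolate at f ≈ 0.569 with slerp weights a = sin((1−f)δ)/sin δ ≈ 0.867, b = sin(fδ)/sin δ ≈ 1.031.
p = a·p₁ + b·p₂ ≈ (-0.818, 0.559, -0.136); φ = arcsin(p_z) ≈ -7.84°, λ = atan2(p_y, p_x) ≈ 145.66°.

≈ (7.8°S, 145.7°E)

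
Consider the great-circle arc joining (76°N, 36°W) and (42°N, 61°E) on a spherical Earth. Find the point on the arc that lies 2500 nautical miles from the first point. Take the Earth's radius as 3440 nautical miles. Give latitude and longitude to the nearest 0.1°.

Write both endpoints as unit vectors p₁, p₂ with components (cos φ cos λ, cos φ sin λ, sin φ).
The central angle between the endpoints is δ = arccos(p₁·p₂) ≈ 0.893 rad (51.1°). The total great-circle distance is δ·R ≈ 0.893 × 3440 ≈ 3071 nmi, so the target fraction is f = 2500/3071 ≈ 0.814.
Interpolate at f ≈ 0.814 with slerp weights a = sin((1−f)δ)/sin δ ≈ 0.212, b = sin(fδ)/sin δ ≈ 0.853.
p = a·p₁ + b·p₂ ≈ (0.349, 0.524, 0.777); φ = arcsin(p_z) ≈ 50.96°, λ = atan2(p_y, p_x) ≈ 56.36°.

≈ (51.0°N, 56.4°E)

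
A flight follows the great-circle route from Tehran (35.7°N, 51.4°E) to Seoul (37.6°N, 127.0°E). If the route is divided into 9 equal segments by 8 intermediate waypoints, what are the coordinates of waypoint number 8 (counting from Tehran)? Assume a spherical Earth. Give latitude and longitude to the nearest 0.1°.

From cos δ = sin φ₁ sin φ₂ + cos φ₁ cos φ₂ cos Δλ, the central angle is δ ≈ 1.029 rad (58.9°).
Interpolate at f = 8/9 with slerp weights a = sin((1−f)δ)/sin δ ≈ 0.133, b = sin(fδ)/sin δ ≈ 0.925.
p = a·p₁ + b·p₂ ≈ (-0.373, 0.670, 0.642); φ = arcsin(p_z) ≈ 39.94°, λ = atan2(p_y, p_x) ≈ 119.15°.

≈ 39.9°N, 119.2°E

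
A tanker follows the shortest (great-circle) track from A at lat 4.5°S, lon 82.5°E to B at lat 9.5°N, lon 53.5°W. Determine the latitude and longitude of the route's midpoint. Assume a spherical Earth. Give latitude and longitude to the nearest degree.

The haversine formula gives a central angle δ ≈ 2.375 rad (136.1°) between the endpoints.
Interpolate at f = 1/2 with slerp weights a = sin((1−f)δ)/sin δ ≈ 1.337, b = sin(fδ)/sin δ ≈ 1.337.
p = a·p₁ + b·p₂ ≈ (0.958, 0.261, 0.116); φ = arcsin(p_z) ≈ 6.65°, λ = atan2(p_y, p_x) ≈ 15.26°.

≈ lat 7°N, lon 15°E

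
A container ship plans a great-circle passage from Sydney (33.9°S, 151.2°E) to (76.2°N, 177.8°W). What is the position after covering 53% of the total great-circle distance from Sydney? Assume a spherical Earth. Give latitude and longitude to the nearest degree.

≈ (25°N, 158°E)

Convert each endpoint to a unit vector on the sphere (x = cos φ cos λ, y = cos φ sin λ, z = sin φ).
The central angle between the endpoints is δ = arccos(p₁·p₂) ≈ 1.952 rad (111.8°).
Interpolate at f = 0.53 with slerp weights a = sin((1−f)δ)/sin δ ≈ 0.855, b = sin(fδ)/sin δ ≈ 0.926.
p = a·p₁ + b·p₂ ≈ (-0.843, 0.334, 0.422); φ = arcsin(p_z) ≈ 24.98°, λ = atan2(p_y, p_x) ≈ 158.41°.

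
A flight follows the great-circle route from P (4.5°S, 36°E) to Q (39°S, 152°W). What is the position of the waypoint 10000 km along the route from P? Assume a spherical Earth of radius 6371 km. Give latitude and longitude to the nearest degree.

From cos δ = sin φ₁ sin φ₂ + cos φ₁ cos φ₂ cos Δλ, the central angle is δ ≈ 2.371 rad (135.9°). The total great-circle distance is δ·R ≈ 2.371 × 6371 ≈ 15109 km, so the target fraction is f = 10000/15109 ≈ 0.662.
Interpolate at f ≈ 0.662 with slerp weights a = sin((1−f)δ)/sin δ ≈ 1.032, b = sin(fδ)/sin δ ≈ 1.436.
p = a·p₁ + b·p₂ ≈ (-0.153, 0.081, -0.985); φ = arcsin(p_z) ≈ -80.03°, λ = atan2(p_y, p_x) ≈ 152.17°.

≈ (80°S, 152°E)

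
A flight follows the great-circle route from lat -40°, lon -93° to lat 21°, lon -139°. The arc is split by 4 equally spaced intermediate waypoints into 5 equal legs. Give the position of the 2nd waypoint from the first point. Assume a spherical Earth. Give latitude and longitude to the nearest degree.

Convert each endpoint to a unit vector on the sphere (x = cos φ cos λ, y = cos φ sin λ, z = sin φ).
The central angle between the endpoints is δ = arccos(p₁·p₂) ≈ 1.301 rad (74.5°).
Interpolate at f = 2/5 with slerp weights a = sin((1−f)δ)/sin δ ≈ 0.730, b = sin(fδ)/sin δ ≈ 0.516.
p = a·p₁ + b·p₂ ≈ (-0.393, -0.875, -0.284); φ = arcsin(p_z) ≈ -16.53°, λ = atan2(p_y, p_x) ≈ -114.19°.

≈ lat -17°, lon -114°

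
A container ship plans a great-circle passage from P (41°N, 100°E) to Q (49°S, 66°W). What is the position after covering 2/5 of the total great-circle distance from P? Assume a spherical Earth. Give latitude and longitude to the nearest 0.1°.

≈ (12.9°S, 57.0°E)

Convert each endpoint to a unit vector on the sphere (x = cos φ cos λ, y = cos φ sin λ, z = sin φ).
The central angle between the endpoints is δ = arccos(p₁·p₂) ≈ 2.920 rad (167.3°).
Interpolate at f = 2/5 with slerp weights a = sin((1−f)δ)/sin δ ≈ 4.476, b = sin(fδ)/sin δ ≈ 4.187.
p = a·p₁ + b·p₂ ≈ (0.531, 0.818, -0.223); φ = arcsin(p_z) ≈ -12.89°, λ = atan2(p_y, p_x) ≈ 57.02°.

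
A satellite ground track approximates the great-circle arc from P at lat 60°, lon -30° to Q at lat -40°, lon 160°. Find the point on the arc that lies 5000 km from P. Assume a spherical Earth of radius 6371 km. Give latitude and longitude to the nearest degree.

≈ lat 70°, lon -159°

Write both endpoints as unit vectors p₁, p₂ with components (cos φ cos λ, cos φ sin λ, sin φ).
The central angle between the endpoints is δ = arccos(p₁·p₂) ≈ 2.776 rad (159.0°). The total great-circle distance is δ·R ≈ 2.776 × 6371 ≈ 17685 km, so the target fraction is f = 5000/17685 ≈ 0.283.
Interpolate at f ≈ 0.283 with slerp weights a = sin((1−f)δ)/sin δ ≈ 2.553, b = sin(fδ)/sin δ ≈ 1.976.
p = a·p₁ + b·p₂ ≈ (-0.317, -0.120, 0.941); φ = arcsin(p_z) ≈ 70.17°, λ = atan2(p_y, p_x) ≈ -159.19°.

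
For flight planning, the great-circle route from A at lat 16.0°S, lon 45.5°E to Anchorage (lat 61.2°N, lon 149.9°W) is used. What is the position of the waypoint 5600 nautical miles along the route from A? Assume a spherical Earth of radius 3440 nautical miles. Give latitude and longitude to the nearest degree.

≈ lat 74°N, lon 85°E

Convert each endpoint to a unit vector on the sphere (x = cos φ cos λ, y = cos φ sin λ, z = sin φ).
The central angle between the endpoints is δ = arccos(p₁·p₂) ≈ 2.330 rad (133.5°). The total great-circle distance is δ·R ≈ 2.330 × 3440 ≈ 8014 nmi, so the target fraction is f = 5600/8014 ≈ 0.699.
Interpolate at f ≈ 0.699 with slerp weights a = sin((1−f)δ)/sin δ ≈ 0.889, b = sin(fδ)/sin δ ≈ 1.376.
p = a·p₁ + b·p₂ ≈ (0.026, 0.277, 0.960); φ = arcsin(p_z) ≈ 73.82°, λ = atan2(p_y, p_x) ≈ 84.67°.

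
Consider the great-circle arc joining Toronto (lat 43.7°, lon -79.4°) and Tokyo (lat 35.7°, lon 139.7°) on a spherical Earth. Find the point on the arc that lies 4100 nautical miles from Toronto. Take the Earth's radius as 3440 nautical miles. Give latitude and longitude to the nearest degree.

≈ lat 56°, lon 160°

From cos δ = sin φ₁ sin φ₂ + cos φ₁ cos φ₂ cos Δλ, the central angle is δ ≈ 1.623 rad (93.0°). The total great-circle distance is δ·R ≈ 1.623 × 3440 ≈ 5584 nmi, so the target fraction is f = 4100/5584 ≈ 0.734.
Interpolate at f ≈ 0.734 with slerp weights a = sin((1−f)δ)/sin δ ≈ 0.419, b = sin(fδ)/sin δ ≈ 0.930.
p = a·p₁ + b·p₂ ≈ (-0.521, 0.191, 0.832); φ = arcsin(p_z) ≈ 56.32°, λ = atan2(p_y, p_x) ≈ 159.84°.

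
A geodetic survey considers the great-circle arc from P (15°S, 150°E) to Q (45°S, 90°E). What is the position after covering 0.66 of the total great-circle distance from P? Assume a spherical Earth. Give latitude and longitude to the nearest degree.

≈ (38°S, 115°E)

Convert each endpoint to a unit vector on the sphere (x = cos φ cos λ, y = cos φ sin λ, z = sin φ).
The central angle between the endpoints is δ = arccos(p₁·p₂) ≈ 1.019 rad (58.4°).
Interpolate at f = 0.66 with slerp weights a = sin((1−f)δ)/sin δ ≈ 0.399, b = sin(fδ)/sin δ ≈ 0.731.
p = a·p₁ + b·p₂ ≈ (-0.334, 0.710, -0.620); φ = arcsin(p_z) ≈ -38.35°, λ = atan2(p_y, p_x) ≈ 115.17°.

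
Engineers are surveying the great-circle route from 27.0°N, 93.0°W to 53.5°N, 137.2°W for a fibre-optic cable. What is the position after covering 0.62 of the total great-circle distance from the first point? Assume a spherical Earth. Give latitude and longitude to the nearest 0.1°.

Convert each endpoint to a unit vector on the sphere (x = cos φ cos λ, y = cos φ sin λ, z = sin φ).
The central angle between the endpoints is δ = arccos(p₁·p₂) ≈ 0.730 rad (41.8°).
Interpolate at f = 0.62 with slerp weights a = sin((1−f)δ)/sin δ ≈ 0.411, b = sin(fδ)/sin δ ≈ 0.656.
p = a·p₁ + b·p₂ ≈ (-0.305, -0.630, 0.714); φ = arcsin(p_z) ≈ 45.53°, λ = atan2(p_y, p_x) ≈ -115.84°.

≈ 45.5°N, 115.8°W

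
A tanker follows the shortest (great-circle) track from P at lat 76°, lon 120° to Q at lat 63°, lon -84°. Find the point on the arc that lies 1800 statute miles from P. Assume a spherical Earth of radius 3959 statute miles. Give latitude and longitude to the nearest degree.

From cos δ = sin φ₁ sin φ₂ + cos φ₁ cos φ₂ cos Δλ, the central angle is δ ≈ 0.701 rad (40.2°). The total great-circle distance is δ·R ≈ 0.701 × 3959 ≈ 2775 mi, so the target fraction is f = 1800/2775 ≈ 0.649.
Interpolate at f ≈ 0.649 with slerp weights a = sin((1−f)δ)/sin δ ≈ 0.378, b = sin(fδ)/sin δ ≈ 0.681.
p = a·p₁ + b·p₂ ≈ (-0.013, -0.228, 0.974); φ = arcsin(p_z) ≈ 76.78°, λ = atan2(p_y, p_x) ≈ -93.37°.

≈ lat 77°, lon -93°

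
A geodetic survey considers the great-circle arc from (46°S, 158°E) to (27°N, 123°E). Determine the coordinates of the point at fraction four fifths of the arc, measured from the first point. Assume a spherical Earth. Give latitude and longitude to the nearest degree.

Convert each endpoint to a unit vector on the sphere (x = cos φ cos λ, y = cos φ sin λ, z = sin φ).
The central angle between the endpoints is δ = arccos(p₁·p₂) ≈ 1.389 rad (79.6°).
Interpolate at f = 4/5 with slerp weights a = sin((1−f)δ)/sin δ ≈ 0.279, b = sin(fδ)/sin δ ≈ 0.911.
p = a·p₁ + b·p₂ ≈ (-0.622, 0.754, 0.213); φ = arcsin(p_z) ≈ 12.30°, λ = atan2(p_y, p_x) ≈ 129.53°.

≈ (12°N, 130°E)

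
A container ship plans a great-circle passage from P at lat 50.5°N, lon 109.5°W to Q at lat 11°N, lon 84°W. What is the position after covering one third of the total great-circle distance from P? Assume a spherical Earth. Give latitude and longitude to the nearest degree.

≈ lat 38°N, lon 98°W

Convert each endpoint to a unit vector on the sphere (x = cos φ cos λ, y = cos φ sin λ, z = sin φ).
The central angle between the endpoints is δ = arccos(p₁·p₂) ≈ 0.780 rad (44.7°).
Interpolate at f = 1/3 with slerp weights a = sin((1−f)δ)/sin δ ≈ 0.707, b = sin(fδ)/sin δ ≈ 0.366.
p = a·p₁ + b·p₂ ≈ (-0.113, -0.781, 0.615); φ = arcsin(p_z) ≈ 37.95°, λ = atan2(p_y, p_x) ≈ -98.20°.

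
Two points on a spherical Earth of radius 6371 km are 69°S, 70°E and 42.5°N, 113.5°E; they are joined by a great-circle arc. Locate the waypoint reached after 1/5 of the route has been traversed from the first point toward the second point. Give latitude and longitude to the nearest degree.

≈ 48°S, 89°E

Convert each endpoint to a unit vector on the sphere (x = cos φ cos λ, y = cos φ sin λ, z = sin φ).
The central angle between the endpoints is δ = arccos(p₁·p₂) ≈ 2.025 rad (116.0°).
Interpolate at f = 1/5 with slerp weights a = sin((1−f)δ)/sin δ ≈ 1.112, b = sin(fδ)/sin δ ≈ 0.439.
p = a·p₁ + b·p₂ ≈ (0.007, 0.671, -0.741); φ = arcsin(p_z) ≈ -47.86°, λ = atan2(p_y, p_x) ≈ 89.38°.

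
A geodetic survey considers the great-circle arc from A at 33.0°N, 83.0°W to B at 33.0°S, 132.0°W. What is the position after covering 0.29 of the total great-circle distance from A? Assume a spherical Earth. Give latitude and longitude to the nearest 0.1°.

≈ 14.2°N, 98.2°W

From cos δ = sin φ₁ sin φ₂ + cos φ₁ cos φ₂ cos Δλ, the central angle is δ ≈ 1.405 rad (80.5°).
Interpolate at f = 0.29 with slerp weights a = sin((1−f)δ)/sin δ ≈ 0.852, b = sin(fδ)/sin δ ≈ 0.402.
p = a·p₁ + b·p₂ ≈ (-0.138, -0.960, 0.245); φ = arcsin(p_z) ≈ 14.19°, λ = atan2(p_y, p_x) ≈ -98.21°.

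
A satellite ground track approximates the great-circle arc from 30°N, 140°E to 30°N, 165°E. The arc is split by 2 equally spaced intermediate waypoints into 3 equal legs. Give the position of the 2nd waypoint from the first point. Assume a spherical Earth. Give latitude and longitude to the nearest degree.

Convert each endpoint to a unit vector on the sphere (x = cos φ cos λ, y = cos φ sin λ, z = sin φ).
The central angle between the endpoints is δ = arccos(p₁·p₂) ≈ 0.377 rad (21.6°).
Interpolate at f = 2/3 with slerp weights a = sin((1−f)δ)/sin δ ≈ 0.340, b = sin(fδ)/sin δ ≈ 0.676.
p = a·p₁ + b·p₂ ≈ (-0.791, 0.341, 0.508); φ = arcsin(p_z) ≈ 30.53°, λ = atan2(p_y, p_x) ≈ 156.68°.

≈ 31°N, 157°E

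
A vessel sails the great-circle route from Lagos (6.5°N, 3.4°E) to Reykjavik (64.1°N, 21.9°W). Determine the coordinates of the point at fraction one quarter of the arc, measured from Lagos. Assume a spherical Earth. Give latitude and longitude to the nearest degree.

≈ 21°N, 0°E

Write both endpoints as unit vectors p₁, p₂ with components (cos φ cos λ, cos φ sin λ, sin φ).
The central angle between the endpoints is δ = arccos(p₁·p₂) ≈ 1.054 rad (60.4°).
Interpolate at f = 1/4 with slerp weights a = sin((1−f)δ)/sin δ ≈ 0.817, b = sin(fδ)/sin δ ≈ 0.300.
p = a·p₁ + b·p₂ ≈ (0.932, -0.001, 0.362); φ = arcsin(p_z) ≈ 21.22°, λ = atan2(p_y, p_x) ≈ -0.04°.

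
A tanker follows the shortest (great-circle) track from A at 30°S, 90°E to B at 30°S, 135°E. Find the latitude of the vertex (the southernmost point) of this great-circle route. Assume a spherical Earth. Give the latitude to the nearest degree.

≈ 32°S

The great circle lies in the plane with unit normal n̂ = (p₁ × p₂)/|p₁ × p₂|.
Here n̂_z ≈ +0.848; the vertex latitude is φ_max = arccos|n̂_z| ≈ 32.0°.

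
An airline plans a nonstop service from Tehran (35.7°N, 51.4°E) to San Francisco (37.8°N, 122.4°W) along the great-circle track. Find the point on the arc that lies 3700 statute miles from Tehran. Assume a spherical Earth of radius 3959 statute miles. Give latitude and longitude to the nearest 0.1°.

Write both endpoints as unit vectors p₁, p₂ with components (cos φ cos λ, cos φ sin λ, sin φ).
The central angle between the endpoints is δ = arccos(p₁·p₂) ≈ 1.855 rad (106.3°). The total great-circle distance is δ·R ≈ 1.855 × 3959 ≈ 7343 mi, so the target fraction is f = 3700/7343 ≈ 0.504.
Interpolate at f ≈ 0.504 with slerp weights a = sin((1−f)δ)/sin δ ≈ 0.829, b = sin(fδ)/sin δ ≈ 0.838.
p = a·p₁ + b·p₂ ≈ (0.065, -0.033, 0.997); φ = arcsin(p_z) ≈ 85.81°, λ = atan2(p_y, p_x) ≈ -26.76°.

≈ 85.8°N, 26.8°W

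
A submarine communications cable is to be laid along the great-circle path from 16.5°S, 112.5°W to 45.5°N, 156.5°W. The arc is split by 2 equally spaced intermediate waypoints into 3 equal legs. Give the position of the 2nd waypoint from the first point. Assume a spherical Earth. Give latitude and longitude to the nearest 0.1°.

Write both endpoints as unit vectors p₁, p₂ with components (cos φ cos λ, cos φ sin λ, sin φ).
The central angle between the endpoints is δ = arccos(p₁·p₂) ≈ 1.286 rad (73.7°).
Interpolate at f = 2/3 with slerp weights a = sin((1−f)δ)/sin δ ≈ 0.433, b = sin(fδ)/sin δ ≈ 0.788.
p = a·p₁ + b·p₂ ≈ (-0.665, -0.604, 0.439); φ = arcsin(p_z) ≈ 26.04°, λ = atan2(p_y, p_x) ≈ -137.77°.

≈ 26.0°N, 137.8°W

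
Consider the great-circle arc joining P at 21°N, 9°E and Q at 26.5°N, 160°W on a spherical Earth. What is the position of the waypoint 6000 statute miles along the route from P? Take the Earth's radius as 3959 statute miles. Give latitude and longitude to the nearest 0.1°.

≈ 68.1°N, 133.6°W

Write both endpoints as unit vectors p₁, p₂ with components (cos φ cos λ, cos φ sin λ, sin φ).
The central angle between the endpoints is δ = arccos(p₁·p₂) ≈ 2.292 rad (131.3°). The total great-circle distance is δ·R ≈ 2.292 × 3959 ≈ 9074 mi, so the target fraction is f = 6000/9074 ≈ 0.661.
Interpolate at f ≈ 0.661 with slerp weights a = sin((1−f)δ)/sin δ ≈ 0.933, b = sin(fδ)/sin δ ≈ 1.329.
p = a·p₁ + b·p₂ ≈ (-0.258, -0.271, 0.928); φ = arcsin(p_z) ≈ 68.05°, λ = atan2(p_y, p_x) ≈ -133.60°.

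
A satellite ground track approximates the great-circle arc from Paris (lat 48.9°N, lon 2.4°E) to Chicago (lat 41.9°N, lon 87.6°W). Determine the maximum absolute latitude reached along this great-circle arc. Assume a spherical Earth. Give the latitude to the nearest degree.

The great circle lies in the plane with unit normal n̂ = (p₁ × p₂)/|p₁ × p₂|.
Here n̂_z ≈ -0.566; the vertex latitude is φ_max = arccos|n̂_z| ≈ 55.5°.
Check via Clairaut: cos φ_max = |cos φ₁| · sin C = cos(48.9°)·sin(59.5°) ≈ 0.566, again giving ≈ 55.5°.

≈ 56°N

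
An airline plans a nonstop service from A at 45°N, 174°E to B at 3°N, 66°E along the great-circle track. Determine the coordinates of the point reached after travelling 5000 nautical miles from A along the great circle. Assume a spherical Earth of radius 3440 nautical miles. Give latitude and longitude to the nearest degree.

≈ 15°N, 78°E

The haversine formula gives a central angle δ ≈ 1.753 rad (100.4°) between the endpoints. The total great-circle distance is δ·R ≈ 1.753 × 3440 ≈ 6030 nmi, so the target fraction is f = 5000/6030 ≈ 0.829.
Interpolate at f ≈ 0.829 with slerp weights a = sin((1−f)δ)/sin δ ≈ 0.300, b = sin(fδ)/sin δ ≈ 1.010.
p = a·p₁ + b·p₂ ≈ (0.199, 0.943, 0.265); φ = arcsin(p_z) ≈ 15.37°, λ = atan2(p_y, p_x) ≈ 78.08°.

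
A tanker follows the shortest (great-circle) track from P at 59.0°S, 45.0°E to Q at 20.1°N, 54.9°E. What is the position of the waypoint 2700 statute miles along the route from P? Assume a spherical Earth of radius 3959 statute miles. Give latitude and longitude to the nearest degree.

≈ 20°S, 51°E

The haversine formula gives a central angle δ ≈ 1.388 rad (79.5°) between the endpoints. The total great-circle distance is δ·R ≈ 1.388 × 3959 ≈ 5495 mi, so the target fraction is f = 2700/5495 ≈ 0.491.
Interpolate at f ≈ 0.491 with slerp weights a = sin((1−f)δ)/sin δ ≈ 0.660, b = sin(fδ)/sin δ ≈ 0.641.
p = a·p₁ + b·p₂ ≈ (0.586, 0.733, -0.345); φ = arcsin(p_z) ≈ -20.19°, λ = atan2(p_y, p_x) ≈ 51.33°.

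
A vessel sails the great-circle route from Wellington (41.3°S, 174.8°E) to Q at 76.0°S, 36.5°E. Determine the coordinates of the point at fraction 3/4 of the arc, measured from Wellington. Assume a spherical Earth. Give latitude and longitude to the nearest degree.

≈ 81°S, 115°E

Write both endpoints as unit vectors p₁, p₂ with components (cos φ cos λ, cos φ sin λ, sin φ).
The central angle between the endpoints is δ = arccos(p₁·p₂) ≈ 1.042 rad (59.7°).
Interpolate at f = 3/4 with slerp weights a = sin((1−f)δ)/sin δ ≈ 0.298, b = sin(fδ)/sin δ ≈ 0.816.
p = a·p₁ + b·p₂ ≈ (-0.065, 0.138, -0.988); φ = arcsin(p_z) ≈ -81.25°, λ = atan2(p_y, p_x) ≈ 115.11°.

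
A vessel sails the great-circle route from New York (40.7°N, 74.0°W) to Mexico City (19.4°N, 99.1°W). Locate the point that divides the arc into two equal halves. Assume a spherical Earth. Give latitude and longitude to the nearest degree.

≈ (31°N, 88°W)

Convert each endpoint to a unit vector on the sphere (x = cos φ cos λ, y = cos φ sin λ, z = sin φ).
The central angle between the endpoints is δ = arccos(p₁·p₂) ≈ 0.527 rad (30.2°).
Interpolate at f = 1/2 with slerp weights a = sin((1−f)δ)/sin δ ≈ 0.518, b = sin(fδ)/sin δ ≈ 0.518.
p = a·p₁ + b·p₂ ≈ (0.031, -0.860, 0.510); φ = arcsin(p_z) ≈ 30.65°, λ = atan2(p_y, p_x) ≈ -87.94°.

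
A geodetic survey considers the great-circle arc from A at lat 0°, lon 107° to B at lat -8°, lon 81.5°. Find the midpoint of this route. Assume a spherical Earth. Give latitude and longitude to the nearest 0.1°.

Convert each endpoint to a unit vector on the sphere (x = cos φ cos λ, y = cos φ sin λ, z = sin φ).
The central angle between the endpoints is δ = arccos(p₁·p₂) ≈ 0.465 rad (26.6°).
Interpolate at f = 1/2 with slerp weights a = sin((1−f)δ)/sin δ ≈ 0.514, b = sin(fδ)/sin δ ≈ 0.514.
p = a·p₁ + b·p₂ ≈ (-0.075, 0.995, -0.072); φ = arcsin(p_z) ≈ -4.10°, λ = atan2(p_y, p_x) ≈ 94.31°.

≈ lat -4.1°, lon 94.3°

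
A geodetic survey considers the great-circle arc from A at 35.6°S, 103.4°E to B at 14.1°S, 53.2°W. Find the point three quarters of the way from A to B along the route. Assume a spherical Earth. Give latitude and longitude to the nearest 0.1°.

Write both endpoints as unit vectors p₁, p₂ with components (cos φ cos λ, cos φ sin λ, sin φ).
The central angle between the endpoints is δ = arccos(p₁·p₂) ≈ 2.192 rad (125.6°).
Interpolate at f = 3/4 with slerp weights a = sin((1−f)δ)/sin δ ≈ 0.641, b = sin(fδ)/sin δ ≈ 1.226.
p = a·p₁ + b·p₂ ≈ (0.592, -0.446, -0.672); φ = arcsin(p_z) ≈ -42.20°, λ = atan2(p_y, p_x) ≈ -36.99°.

≈ 42.2°S, 37.0°W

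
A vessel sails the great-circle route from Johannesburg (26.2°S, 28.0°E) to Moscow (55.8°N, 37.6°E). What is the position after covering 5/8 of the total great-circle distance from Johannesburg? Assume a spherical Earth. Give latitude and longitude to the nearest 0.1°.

The haversine formula gives a central angle δ ≈ 1.438 rad (82.4°) between the endpoints.
Interpolate at f = 5/8 with slerp weights a = sin((1−f)δ)/sin δ ≈ 0.518, b = sin(fδ)/sin δ ≈ 0.790.
p = a·p₁ + b·p₂ ≈ (0.762, 0.489, 0.424); φ = arcsin(p_z) ≈ 25.11°, λ = atan2(p_y, p_x) ≈ 32.69°.

≈ 25.1°N, 32.7°E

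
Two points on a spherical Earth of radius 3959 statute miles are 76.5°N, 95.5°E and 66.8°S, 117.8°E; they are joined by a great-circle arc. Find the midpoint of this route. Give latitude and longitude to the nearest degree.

≈ 5°N, 110°E

Write both endpoints as unit vectors p₁, p₂ with components (cos φ cos λ, cos φ sin λ, sin φ).
The central angle between the endpoints is δ = arccos(p₁·p₂) ≈ 2.513 rad (144.0°).
Interpolate at f = 1/2 with slerp weights a = sin((1−f)δ)/sin δ ≈ 1.616, b = sin(fδ)/sin δ ≈ 1.616.
p = a·p₁ + b·p₂ ≈ (-0.333, 0.939, 0.086); φ = arcsin(p_z) ≈ 4.94°, λ = atan2(p_y, p_x) ≈ 109.54°.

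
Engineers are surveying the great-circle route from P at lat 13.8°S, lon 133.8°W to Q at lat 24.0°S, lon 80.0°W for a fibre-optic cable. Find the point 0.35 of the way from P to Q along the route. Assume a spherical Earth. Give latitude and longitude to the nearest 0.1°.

From cos δ = sin φ₁ sin φ₂ + cos φ₁ cos φ₂ cos Δλ, the central angle is δ ≈ 0.901 rad (51.6°).
Interpolate at f = 0.35 with slerp weights a = sin((1−f)δ)/sin δ ≈ 0.705, b = sin(fδ)/sin δ ≈ 0.396.
p = a·p₁ + b·p₂ ≈ (-0.411, -0.850, -0.329); φ = arcsin(p_z) ≈ -19.21°, λ = atan2(p_y, p_x) ≈ -115.81°.

≈ lat 19.2°S, lon 115.8°W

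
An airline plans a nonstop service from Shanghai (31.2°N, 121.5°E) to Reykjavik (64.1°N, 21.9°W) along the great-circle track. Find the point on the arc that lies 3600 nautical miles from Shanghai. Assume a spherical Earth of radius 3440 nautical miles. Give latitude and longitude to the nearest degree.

≈ 77°N, 30°E

Convert each endpoint to a unit vector on the sphere (x = cos φ cos λ, y = cos φ sin λ, z = sin φ).
The central angle between the endpoints is δ = arccos(p₁·p₂) ≈ 1.404 rad (80.4°). The total great-circle distance is δ·R ≈ 1.404 × 3440 ≈ 4830 nmi, so the target fraction is f = 3600/4830 ≈ 0.745.
Interpolate at f ≈ 0.745 with slerp weights a = sin((1−f)δ)/sin δ ≈ 0.355, b = sin(fδ)/sin δ ≈ 0.878.
p = a·p₁ + b·p₂ ≈ (0.197, 0.116, 0.974); φ = arcsin(p_z) ≈ 76.78°, λ = atan2(p_y, p_x) ≈ 30.41°.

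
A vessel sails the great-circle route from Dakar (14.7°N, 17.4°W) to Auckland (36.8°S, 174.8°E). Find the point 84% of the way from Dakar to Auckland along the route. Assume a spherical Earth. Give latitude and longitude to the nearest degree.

Write both endpoints as unit vectors p₁, p₂ with components (cos φ cos λ, cos φ sin λ, sin φ).
The central angle between the endpoints is δ = arccos(p₁·p₂) ≈ 2.712 rad (155.4°).
Interpolate at f = 0.84 with slerp weights a = sin((1−f)δ)/sin δ ≈ 1.009, b = sin(fδ)/sin δ ≈ 1.824.
p = a·p₁ + b·p₂ ≈ (-0.524, -0.159, -0.837); φ = arcsin(p_z) ≈ -56.81°, λ = atan2(p_y, p_x) ≈ -163.07°.

≈ (57°S, 163°W)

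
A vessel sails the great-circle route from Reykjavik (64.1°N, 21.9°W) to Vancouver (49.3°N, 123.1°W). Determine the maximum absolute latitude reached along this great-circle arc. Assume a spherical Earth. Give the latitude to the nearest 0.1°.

≈ 69.0°N

The great circle lies in the plane with unit normal n̂ = (p₁ × p₂)/|p₁ × p₂|.
Here n̂_z ≈ -0.359; the vertex latitude is φ_max = arccos|n̂_z| ≈ 69.0°.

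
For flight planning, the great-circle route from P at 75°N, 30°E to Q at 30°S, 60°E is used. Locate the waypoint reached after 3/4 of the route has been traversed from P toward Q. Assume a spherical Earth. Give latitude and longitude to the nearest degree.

Write both endpoints as unit vectors p₁, p₂ with components (cos φ cos λ, cos φ sin λ, sin φ).
The central angle between the endpoints is δ = arccos(p₁·p₂) ≈ 1.864 rad (106.8°).
Interpolate at f = 3/4 with slerp weights a = sin((1−f)δ)/sin δ ≈ 0.469, b = sin(fδ)/sin δ ≈ 1.029.
p = a·p₁ + b·p₂ ≈ (0.551, 0.832, -0.061); φ = arcsin(p_z) ≈ -3.51°, λ = atan2(p_y, p_x) ≈ 56.51°.

≈ 4°S, 57°E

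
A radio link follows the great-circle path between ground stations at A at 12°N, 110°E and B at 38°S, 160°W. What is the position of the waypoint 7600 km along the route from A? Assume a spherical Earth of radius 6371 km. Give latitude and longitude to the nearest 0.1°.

≈ 28.4°S, 167.1°E

Convert each endpoint to a unit vector on the sphere (x = cos φ cos λ, y = cos φ sin λ, z = sin φ).
The central angle between the endpoints is δ = arccos(p₁·p₂) ≈ 1.699 rad (97.4°). The total great-circle distance is δ·R ≈ 1.699 × 6371 ≈ 10825 km, so the target fraction is f = 7600/10825 ≈ 0.702.
Interpolate at f ≈ 0.702 with slerp weights a = sin((1−f)δ)/sin δ ≈ 0.489, b = sin(fδ)/sin δ ≈ 0.937.
p = a·p₁ + b·p₂ ≈ (-0.858, 0.197, -0.475); φ = arcsin(p_z) ≈ -28.38°, λ = atan2(p_y, p_x) ≈ 167.07°.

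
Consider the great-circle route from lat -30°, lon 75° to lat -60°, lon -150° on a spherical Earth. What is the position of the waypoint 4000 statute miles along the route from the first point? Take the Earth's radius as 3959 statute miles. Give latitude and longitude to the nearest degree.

≈ lat -72°, lon 153°

From cos δ = sin φ₁ sin φ₂ + cos φ₁ cos φ₂ cos Δλ, the central angle is δ ≈ 1.444 rad (82.7°). The total great-circle distance is δ·R ≈ 1.444 × 3959 ≈ 5715 mi, so the target fraction is f = 4000/5715 ≈ 0.700.
Interpolate at f ≈ 0.700 with slerp weights a = sin((1−f)δ)/sin δ ≈ 0.423, b = sin(fδ)/sin δ ≈ 0.854.
p = a·p₁ + b·p₂ ≈ (-0.275, 0.141, -0.951); φ = arcsin(p_z) ≈ -72.02°, λ = atan2(p_y, p_x) ≈ 152.91°.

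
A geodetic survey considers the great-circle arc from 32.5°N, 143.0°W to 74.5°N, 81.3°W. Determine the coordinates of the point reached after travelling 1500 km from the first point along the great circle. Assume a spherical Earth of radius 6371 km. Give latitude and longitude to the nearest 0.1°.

≈ 45.2°N, 137.3°W

Convert each endpoint to a unit vector on the sphere (x = cos φ cos λ, y = cos φ sin λ, z = sin φ).
The central angle between the endpoints is δ = arccos(p₁·p₂) ≈ 0.896 rad (51.3°). The total great-circle distance is δ·R ≈ 0.896 × 6371 ≈ 5709 km, so the target fraction is f = 1500/5709 ≈ 0.263.
Interpolate at f ≈ 0.263 with slerp weights a = sin((1−f)δ)/sin δ ≈ 0.786, b = sin(fδ)/sin δ ≈ 0.299.
p = a·p₁ + b·p₂ ≈ (-0.517, -0.478, 0.710); φ = arcsin(p_z) ≈ 45.24°, λ = atan2(p_y, p_x) ≈ -137.27°.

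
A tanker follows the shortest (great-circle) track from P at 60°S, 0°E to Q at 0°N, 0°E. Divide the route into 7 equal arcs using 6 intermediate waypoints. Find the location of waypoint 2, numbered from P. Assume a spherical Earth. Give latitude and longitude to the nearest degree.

≈ 43°S, 0°E

Convert each endpoint to a unit vector on the sphere (x = cos φ cos λ, y = cos φ sin λ, z = sin φ).
The central angle between the endpoints is δ = arccos(p₁·p₂) ≈ 1.047 rad (60.0°).
Interpolate at f = 2/7 with slerp weights a = sin((1−f)δ)/sin δ ≈ 0.785, b = sin(fδ)/sin δ ≈ 0.340.
p = a·p₁ + b·p₂ ≈ (0.733, 0.000, -0.680); φ = arcsin(p_z) ≈ -42.86°, λ = atan2(p_y, p_x) ≈ 0.00°.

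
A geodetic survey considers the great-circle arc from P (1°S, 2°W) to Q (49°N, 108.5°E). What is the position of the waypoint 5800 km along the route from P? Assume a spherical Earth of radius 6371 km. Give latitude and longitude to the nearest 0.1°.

≈ (36.9°N, 36.7°E)

Convert each endpoint to a unit vector on the sphere (x = cos φ cos λ, y = cos φ sin λ, z = sin φ).
The central angle between the endpoints is δ = arccos(p₁·p₂) ≈ 1.816 rad (104.1°). The total great-circle distance is δ·R ≈ 1.816 × 6371 ≈ 11571 km, so the target fraction is f = 5800/11571 ≈ 0.501.
Interpolate at f ≈ 0.501 with slerp weights a = sin((1−f)δ)/sin δ ≈ 0.811, b = sin(fδ)/sin δ ≈ 0.814.
p = a·p₁ + b·p₂ ≈ (0.641, 0.478, 0.600); φ = arcsin(p_z) ≈ 36.89°, λ = atan2(p_y, p_x) ≈ 36.72°.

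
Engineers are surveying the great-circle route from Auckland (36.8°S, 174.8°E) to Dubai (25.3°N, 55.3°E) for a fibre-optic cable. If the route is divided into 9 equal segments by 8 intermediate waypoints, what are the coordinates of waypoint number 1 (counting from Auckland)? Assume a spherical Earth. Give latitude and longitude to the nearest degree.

Write both endpoints as unit vectors p₁, p₂ with components (cos φ cos λ, cos φ sin λ, sin φ).
The central angle between the endpoints is δ = arccos(p₁·p₂) ≈ 2.230 rad (127.8°).
Interpolate at f = 1/9 with slerp weights a = sin((1−f)δ)/sin δ ≈ 1.159, b = sin(fδ)/sin δ ≈ 0.310.
p = a·p₁ + b·p₂ ≈ (-0.765, 0.315, -0.562); φ = arcsin(p_z) ≈ -34.19°, λ = atan2(p_y, p_x) ≈ 157.63°.

≈ (34°S, 158°E)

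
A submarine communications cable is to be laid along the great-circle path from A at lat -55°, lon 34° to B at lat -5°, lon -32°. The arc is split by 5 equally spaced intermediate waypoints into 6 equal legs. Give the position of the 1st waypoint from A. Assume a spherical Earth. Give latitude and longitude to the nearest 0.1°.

≈ lat -50.0°, lon 15.9°

Convert each endpoint to a unit vector on the sphere (x = cos φ cos λ, y = cos φ sin λ, z = sin φ).
The central angle between the endpoints is δ = arccos(p₁·p₂) ≈ 1.262 rad (72.3°).
Interpolate at f = 1/6 with slerp weights a = sin((1−f)δ)/sin δ ≈ 0.911, b = sin(fδ)/sin δ ≈ 0.219.
p = a·p₁ + b·p₂ ≈ (0.619, 0.177, -0.766); φ = arcsin(p_z) ≈ -49.97°, λ = atan2(p_y, p_x) ≈ 15.94°.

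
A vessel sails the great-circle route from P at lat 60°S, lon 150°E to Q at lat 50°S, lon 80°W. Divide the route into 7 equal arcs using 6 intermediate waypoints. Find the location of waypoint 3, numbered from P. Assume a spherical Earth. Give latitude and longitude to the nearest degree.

The haversine formula gives a central angle δ ≈ 1.096 rad (62.8°) between the endpoints.
Interpolate at f = 3/7 with slerp weights a = sin((1−f)δ)/sin δ ≈ 0.659, b = sin(fδ)/sin δ ≈ 0.509.
p = a·p₁ + b·p₂ ≈ (-0.229, -0.157, -0.961); φ = arcsin(p_z) ≈ -73.89°, λ = atan2(p_y, p_x) ≈ -145.45°.

≈ lat 74°S, lon 145°W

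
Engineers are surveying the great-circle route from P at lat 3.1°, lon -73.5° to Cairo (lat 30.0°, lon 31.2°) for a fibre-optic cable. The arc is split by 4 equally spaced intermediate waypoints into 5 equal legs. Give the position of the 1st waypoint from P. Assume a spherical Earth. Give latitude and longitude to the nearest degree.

≈ lat 13°, lon -56°

The haversine formula gives a central angle δ ≈ 1.764 rad (101.1°) between the endpoints.
Interpolate at f = 1/5 with slerp weights a = sin((1−f)δ)/sin δ ≈ 1.006, b = sin(fδ)/sin δ ≈ 0.352.
p = a·p₁ + b·p₂ ≈ (0.546, -0.805, 0.231); φ = arcsin(p_z) ≈ 13.33°, λ = atan2(p_y, p_x) ≈ -55.85°.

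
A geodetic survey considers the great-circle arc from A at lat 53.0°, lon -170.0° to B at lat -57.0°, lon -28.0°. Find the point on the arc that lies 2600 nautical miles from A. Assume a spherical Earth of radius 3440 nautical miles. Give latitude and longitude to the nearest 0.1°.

Write both endpoints as unit vectors p₁, p₂ with components (cos φ cos λ, cos φ sin λ, sin φ).
The central angle between the endpoints is δ = arccos(p₁·p₂) ≈ 2.760 rad (158.1°). The total great-circle distance is δ·R ≈ 2.760 × 3440 ≈ 9494 nmi, so the target fraction is f = 2600/9494 ≈ 0.274.
Interpolate at f ≈ 0.274 with slerp weights a = sin((1−f)δ)/sin δ ≈ 2.437, b = sin(fδ)/sin δ ≈ 1.842.
p = a·p₁ + b·p₂ ≈ (-0.559, -0.726, 0.402); φ = arcsin(p_z) ≈ 23.68°, λ = atan2(p_y, p_x) ≈ -127.59°.

≈ lat 23.7°, lon -127.6°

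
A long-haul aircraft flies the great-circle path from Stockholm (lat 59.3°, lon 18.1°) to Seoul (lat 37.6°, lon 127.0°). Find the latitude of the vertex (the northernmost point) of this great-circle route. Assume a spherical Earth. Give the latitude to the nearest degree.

The great circle lies in the plane with unit normal n̂ = (p₁ × p₂)/|p₁ × p₂|.
Here n̂_z ≈ +0.416; the vertex latitude is φ_max = arccos|n̂_z| ≈ 65.4°.

≈ 65°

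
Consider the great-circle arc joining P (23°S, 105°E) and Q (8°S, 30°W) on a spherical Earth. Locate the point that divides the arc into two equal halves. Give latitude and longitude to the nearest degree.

The haversine formula gives a central angle δ ≈ 2.202 rad (126.2°) between the endpoints.
Interpolate at f = 1/2 with slerp weights a = sin((1−f)δ)/sin δ ≈ 1.105, b = sin(fδ)/sin δ ≈ 1.105.
p = a·p₁ + b·p₂ ≈ (0.684, 0.435, -0.585); φ = arcsin(p_z) ≈ -35.82°, λ = atan2(p_y, p_x) ≈ 32.46°.

≈ (36°S, 32°E)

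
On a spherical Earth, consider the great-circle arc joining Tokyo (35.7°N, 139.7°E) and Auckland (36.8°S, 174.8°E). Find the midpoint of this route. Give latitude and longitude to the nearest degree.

≈ (1°S, 157°E)

Convert each endpoint to a unit vector on the sphere (x = cos φ cos λ, y = cos φ sin λ, z = sin φ).
The central angle between the endpoints is δ = arccos(p₁·p₂) ≈ 1.387 rad (79.5°).
Interpolate at f = 1/2 with slerp weights a = sin((1−f)δ)/sin δ ≈ 0.650, b = sin(fδ)/sin δ ≈ 0.650.
p = a·p₁ + b·p₂ ≈ (-0.921, 0.389, -0.010); φ = arcsin(p_z) ≈ -0.58°, λ = atan2(p_y, p_x) ≈ 157.12°.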